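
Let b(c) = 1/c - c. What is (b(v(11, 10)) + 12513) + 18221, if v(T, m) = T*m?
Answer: 3368641/110 ≈ 30624.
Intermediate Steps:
(b(v(11, 10)) + 12513) + 18221 = ((1/(11*10) - 11*10) + 12513) + 18221 = ((1/110 - 1*110) + 12513) + 18221 = ((1/110 - 110) + 12513) + 18221 = (-12099/110 + 12513) + 18221 = 1364331/110 + 18221 = 3368641/110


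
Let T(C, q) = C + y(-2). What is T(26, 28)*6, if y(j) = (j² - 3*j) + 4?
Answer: 240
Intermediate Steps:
y(j) = 4 + j² - 3*j
T(C, q) = 14 + C (T(C, q) = C + (4 + (-2)² - 3*(-2)) = C + (4 + 4 + 6) = C + 14 = 14 + C)
T(26, 28)*6 = (14 + 26)*6 = 40*6 = 240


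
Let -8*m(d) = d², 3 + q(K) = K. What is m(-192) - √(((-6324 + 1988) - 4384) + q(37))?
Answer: -4608 - I*√8686 ≈ -4608.0 - 93.199*I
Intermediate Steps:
q(K) = -3 + K
m(d) = -d²/8
m(-192) - √(((-6324 + 1988) - 4384) + q(37)) = -⅛*(-192)² - √(((-6324 + 1988) - 4384) + (-3 + 37)) = -⅛*36864 - √((-4336 - 4384) + 34) = -4608 - √(-8720 + 34) = -4608 - √(-8686) = -4608 - I*√8686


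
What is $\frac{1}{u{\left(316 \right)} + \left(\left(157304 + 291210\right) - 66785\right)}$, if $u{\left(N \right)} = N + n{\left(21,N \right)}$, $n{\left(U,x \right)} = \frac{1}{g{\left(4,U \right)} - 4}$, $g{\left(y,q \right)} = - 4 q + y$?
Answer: $\frac{84}{32091779} \approx 2.6175 \cdot 10^{-6}$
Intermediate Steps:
$g{\left(y,q \right)} = y - 4 q$
$n{\left(U,x \right)} = - \frac{1}{4 U}$ ($n{\left(U,x \right)} = \frac{1}{\left(4 - 4 U\right) - 4} = \frac{1}{\left(-4\right) U} = - \frac{1}{4 U}$)
$u{\left(N \right)} = - \frac{1}{84} + N$ ($u{\left(N \right)} = N - \frac{1}{4 \cdot 21} = N - \frac{1}{84} = - \frac{1}{84} + N$)
$\frac{1}{u{\left(316 \right)} + \left(\left(157304 + 291210\right) - 66785\right)} = \frac{1}{\left(- \frac{1}{84} + 316\right) + \left(\left(157304 + 291210\right) - 66785\right)} = \frac{1}{\frac{26543}{84} + \left(448514 - 66785\right)} = \frac{1}{\frac{26543}{84} + 381729} = \frac{1}{\frac{32091779}{84}} = \frac{84}{32091779}$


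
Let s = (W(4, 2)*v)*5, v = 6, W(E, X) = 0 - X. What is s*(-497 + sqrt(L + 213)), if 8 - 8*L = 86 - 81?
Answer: 29820 - 15*sqrt(3414) ≈ 28944.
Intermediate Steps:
W(E, X) = -X
L = 3/8 (L = 1 - (86 - 81)/8 = 1 - 1/8*5 = 1 - 5/8 = 3/8 ≈ 0.37500)
s = -60 (s = (-1*2*6)*5 = -2*6*5 = -12*5 = -60)
s*(-497 + sqrt(L + 213)) = -60*(-497 + sqrt(3/8 + 213)) = -60*(-497 + sqrt(1707/8)) = -60*(-497 + sqrt(3414)/4) = 29820 - 15*sqrt(3414)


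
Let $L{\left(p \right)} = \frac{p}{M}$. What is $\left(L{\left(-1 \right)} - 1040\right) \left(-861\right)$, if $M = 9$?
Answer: $\frac{2686607}{3} \approx 8.9554 \cdot 10^{5}$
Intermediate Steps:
$L{\left(p \right)} = \frac{p}{9}$
$\left(L{\left(-1 \right)} - 1040\right) \left(-861\right) = \left(\frac{1}{9} \left(-1\right) - 1040\right) \left(-861\right) = \left(- \frac{1}{9} - 1040\right) \left(-861\right) = \left(- \frac{9361}{9}\right) \left(-861\right) = \frac{2686607}{3}$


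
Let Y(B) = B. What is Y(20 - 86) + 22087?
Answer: 22021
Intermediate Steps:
Y(20 - 86) + 22087 = (20 - 86) + 22087 = -66 + 22087 = 22021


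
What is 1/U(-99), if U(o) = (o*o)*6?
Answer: 1/58806 ≈ 1.7005e-5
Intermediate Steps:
U(o) = 6*o² (U(o) = o²*6 = 6*o²)
1/U(-99) = 1/(6*(-99)²) = 1/(6*9801) = 1/58806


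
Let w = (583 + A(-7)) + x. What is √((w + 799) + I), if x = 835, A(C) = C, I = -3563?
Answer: I*√1353 ≈ 36.783*I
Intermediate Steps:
w = 1411 (w = (583 - 7) + 835 = 576 + 835 = 1411)
√((w + 799) + I) = √((1411 + 799) - 3563) = √(2210 - 3563) = √(-1353) = I*√1353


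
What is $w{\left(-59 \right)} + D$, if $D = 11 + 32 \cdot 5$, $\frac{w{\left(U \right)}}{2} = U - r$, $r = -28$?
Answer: $109$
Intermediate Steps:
$w{\left(U \right)} = 56 + 2 U$ ($w{\left(U \right)} = 2 \left(U - -28\right) = 2 \left(U + 28\right) = 2 \left(28 + U\right) = 56 + 2 U$)
$D = 171$ ($D = 11 + 160 = 171$)
$w{\left(-59 \right)} + D = \left(56 + 2 \left(-59\right)\right) + 171 = \left(56 - 118\right) + 171 = -62 + 171 = 109$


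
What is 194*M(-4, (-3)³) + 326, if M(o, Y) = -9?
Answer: -1420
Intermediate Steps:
194*M(-4, (-3)³) + 326 = 194*(-9) + 326 = -1746 + 326 = -1420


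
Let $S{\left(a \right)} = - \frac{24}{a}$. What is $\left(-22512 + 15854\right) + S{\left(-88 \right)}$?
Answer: $- \frac{73235}{11} \approx -6657.7$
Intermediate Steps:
$\left(-22512 + 15854\right) + S{\left(-88 \right)} = \left(-22512 + 15854\right) - \frac{24}{-88} = -6658 - - \frac{3}{11} = -6658 + \frac{3}{11} = - \frac{73235}{11}$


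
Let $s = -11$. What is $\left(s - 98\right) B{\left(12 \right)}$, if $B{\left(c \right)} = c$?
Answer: $-1308$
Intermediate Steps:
$\left(s - 98\right) B{\left(12 \right)} = \left(-11 - 98\right) 12 = \left(-109\right) 12 = -1308$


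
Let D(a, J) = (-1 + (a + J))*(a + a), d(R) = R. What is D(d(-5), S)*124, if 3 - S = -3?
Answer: 0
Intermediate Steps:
S = 6 (S = 3 - 1*(-3) = 3 + 3 = 6)
D(a, J) = 2*a*(-1 + J + a) (D(a, J) = (-1 + (J + a))*(2*a) = (-1 + J + a)*(2*a) = 2*a*(-1 + J + a))
D(d(-5), S)*124 = (2*(-5)*(-1 + 6 - 5))*124 = (2*(-5)*0)*124 = 0*124 = 0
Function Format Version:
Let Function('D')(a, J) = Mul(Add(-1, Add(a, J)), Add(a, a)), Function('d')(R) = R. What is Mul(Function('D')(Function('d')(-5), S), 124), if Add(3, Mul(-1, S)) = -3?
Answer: 0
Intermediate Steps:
S = 6 (S = Add(3, Mul(-1, -3)) = Add(3, 3) = 6)
Function('D')(a, J) = Mul(2, a, Add(-1, J, a)) (Function('D')(a, J) = Mul(Add(-1, Add(J, a)), Mul(2, a)) = Mul(Add(-1, J, a), Mul(2, a)) = Mul(2, a, Add(-1, J, a)))
Mul(Function('D')(Function('d')(-5), S), 124) = Mul(Mul(2, -5, Add(-1, 6, -5)), 124) = Mul(Mul(2, -5, 0), 124) = Mul(0, 124) = 0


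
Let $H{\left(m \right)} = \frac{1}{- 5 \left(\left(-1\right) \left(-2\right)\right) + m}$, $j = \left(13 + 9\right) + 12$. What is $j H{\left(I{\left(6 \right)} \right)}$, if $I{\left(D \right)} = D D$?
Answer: $\frac{17}{13} \approx 1.3077$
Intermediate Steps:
$I{\left(D \right)} = D^{2}$
$j = 34$ ($j = 22 + 12 = 34$)
$H{\left(m \right)} = \frac{1}{-10 + m}$ ($H{\left(m \right)} = \frac{1}{\left(-5\right) 2 + m} = \frac{1}{-10 + m}$)
$j H{\left(I{\left(6 \right)} \right)} = \frac{34}{-10 + 6^{2}} = \frac{34}{-10 + 36} = \frac{34}{26} = 34 \cdot \frac{1}{26} = \frac{17}{13}$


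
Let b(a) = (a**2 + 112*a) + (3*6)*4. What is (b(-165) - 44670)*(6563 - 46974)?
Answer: 1448855583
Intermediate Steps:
b(a) = 72 + a**2 + 112*a (b(a) = (a**2 + 112*a) + 18*4 = (a**2 + 112*a) + 72 = 72 + a**2 + 112*a)
(b(-165) - 44670)*(6563 - 46974) = ((72 + (-165)**2 + 112*(-165)) - 44670)*(6563 - 46974) = ((72 + 27225 - 18480) - 44670)*(-40411) = (8817 - 44670)*(-40411) = -35853*(-40411) = 1448855583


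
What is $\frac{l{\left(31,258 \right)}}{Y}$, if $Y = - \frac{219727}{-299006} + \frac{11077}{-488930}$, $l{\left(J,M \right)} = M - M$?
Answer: $0$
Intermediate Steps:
$l{\left(J,M \right)} = 0$
$Y = \frac{26029758162}{36548250895}$ ($Y = \left(-219727\right) \left(- \frac{1}{299006}\right) + 11077 \left(- \frac{1}{488930}\right) = \frac{219727}{299006} - \frac{11077}{488930} = \frac{26029758162}{36548250895} \approx 0.7122$)
$\frac{l{\left(31,258 \right)}}{Y} = \frac{0}{\frac{26029758162}{36548250895}} = 0 \cdot \frac{36548250895}{26029758162} = 0$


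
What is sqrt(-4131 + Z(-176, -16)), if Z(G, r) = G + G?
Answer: I*sqrt(4483) ≈ 66.955*I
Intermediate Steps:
Z(G, r) = 2*G
sqrt(-4131 + Z(-176, -16)) = sqrt(-4131 + 2*(-176)) = sqrt(-4131 - 352) = sqrt(-4483) = I*sqrt(4483)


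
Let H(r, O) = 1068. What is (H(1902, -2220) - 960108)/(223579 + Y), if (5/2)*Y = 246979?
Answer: -4795200/1611853 ≈ -2.9750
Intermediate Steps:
Y = 493958/5 (Y = (2/5)*246979 = 493958/5 ≈ 98792.)
(H(1902, -2220) - 960108)/(223579 + Y) = (1068 - 960108)/(223579 + 493958/5) = -959040/1611853/5 = -959040*5/1611853 = -4795200/1611853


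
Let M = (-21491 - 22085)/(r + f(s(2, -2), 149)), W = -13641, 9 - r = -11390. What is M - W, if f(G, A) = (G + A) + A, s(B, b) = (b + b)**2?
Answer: 12287189/901 ≈ 13637.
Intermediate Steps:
s(B, b) = 4*b**2 (s(B, b) = (2*b)**2 = 4*b**2)
r = 11399 (r = 9 - 1*(-11390) = 9 + 11390 = 11399)
f(G, A) = G + 2*A (f(G, A) = (A + G) + A = G + 2*A)
M = -3352/901 (M = (-21491 - 22085)/(11399 + (4*(-2)**2 + 2*149)) = -43576/(11399 + (4*4 + 298)) = -43576/(11399 + (16 + 298)) = -43576/(11399 + 314) = -43576/11713 = -43576*1/11713 = -3352/901 ≈ -3.7203)
M - W = -3352/901 - 1*(-13641) = -3352/901 + 13641 = 12287189/901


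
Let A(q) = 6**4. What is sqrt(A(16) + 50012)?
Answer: 2*sqrt(12827) ≈ 226.51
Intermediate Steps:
A(q) = 1296
sqrt(A(16) + 50012) = sqrt(1296 + 50012) = sqrt(51308) = 2*sqrt(12827)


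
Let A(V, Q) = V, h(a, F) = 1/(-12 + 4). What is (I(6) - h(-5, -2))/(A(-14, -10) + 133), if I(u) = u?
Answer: 7/136 ≈ 0.051471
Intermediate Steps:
h(a, F) = -⅛ (h(a, F) = 1/(-8) = -⅛)
(I(6) - h(-5, -2))/(A(-14, -10) + 133) = (6 - 1*(-⅛))/(-14 + 133) = (6 + ⅛)/119 = (49/8)*(1/119) = 7/136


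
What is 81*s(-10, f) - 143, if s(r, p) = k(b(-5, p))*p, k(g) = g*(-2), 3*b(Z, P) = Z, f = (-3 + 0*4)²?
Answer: 2287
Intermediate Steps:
f = 9 (f = (-3 + 0)² = (-3)² = 9)
b(Z, P) = Z/3
k(g) = -2*g
s(r, p) = 10*p/3 (s(r, p) = (-2*(-5)/3)*p = (-2*(-5/3))*p = 10*p/3)
81*s(-10, f) - 143 = 81*((10/3)*9) - 143 = 81*30 - 143 = 2430 - 143 = 2287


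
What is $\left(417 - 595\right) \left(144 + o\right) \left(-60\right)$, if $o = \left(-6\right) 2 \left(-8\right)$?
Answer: $2563200$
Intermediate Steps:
$o = 96$ ($o = \left(-12\right) \left(-8\right) = 96$)
$\left(417 - 595\right) \left(144 + o\right) \left(-60\right) = \left(417 - 595\right) \left(144 + 96\right) \left(-60\right) = \left(-178\right) 240 \left(-60\right) = \left(-42720\right) \left(-60\right) = 2563200$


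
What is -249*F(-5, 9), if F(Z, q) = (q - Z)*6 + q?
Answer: -23157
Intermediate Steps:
F(Z, q) = -6*Z + 7*q (F(Z, q) = (-6*Z + 6*q) + q = -6*Z + 7*q)
-249*F(-5, 9) = -249*(-6*(-5) + 7*9) = -249*(30 + 63) = -249*93 = -23157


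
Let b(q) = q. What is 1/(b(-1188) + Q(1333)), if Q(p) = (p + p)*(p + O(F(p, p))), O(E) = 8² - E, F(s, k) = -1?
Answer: 1/3725880 ≈ 2.6839e-7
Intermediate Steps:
O(E) = 64 - E
Q(p) = 2*p*(65 + p) (Q(p) = (p + p)*(p + (64 - 1*(-1))) = (2*p)*(p + (64 + 1)) = (2*p)*(p + 65) = (2*p)*(65 + p) = 2*p*(65 + p))
1/(b(-1188) + Q(1333)) = 1/(-1188 + 2*1333*(65 + 1333)) = 1/(-1188 + 2*1333*1398) = 1/(-1188 + 3727068) = 1/3725880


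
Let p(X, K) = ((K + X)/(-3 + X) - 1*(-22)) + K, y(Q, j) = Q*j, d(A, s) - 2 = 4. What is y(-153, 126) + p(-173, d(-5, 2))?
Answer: -3387833/176 ≈ -19249.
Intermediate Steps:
d(A, s) = 6 (d(A, s) = 2 + 4 = 6)
p(X, K) = 22 + K + (K + X)/(-3 + X) (p(X, K) = ((K + X)/(-3 + X) + 22) + K = (22 + (K + X)/(-3 + X)) + K = 22 + K + (K + X)/(-3 + X))
y(-153, 126) + p(-173, d(-5, 2)) = -153*126 + (-66 - 2*6 + 23*(-173) + 6*(-173))/(-3 - 173) = -19278 + (-66 - 12 - 3979 - 1038)/(-176) = -19278 - 1/176*(-5095) = -19278 + 5095/176 = -3387833/176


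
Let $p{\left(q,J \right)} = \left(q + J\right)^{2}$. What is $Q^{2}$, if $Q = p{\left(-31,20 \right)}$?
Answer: $14641$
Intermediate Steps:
$p{\left(q,J \right)} = \left(J + q\right)^{2}$
$Q = 121$ ($Q = \left(20 - 31\right)^{2} = \left(-11\right)^{2} = 121$)
$Q^{2} = 121^{2} = 14641$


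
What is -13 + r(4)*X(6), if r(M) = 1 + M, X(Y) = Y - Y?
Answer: -13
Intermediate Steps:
X(Y) = 0
-13 + r(4)*X(6) = -13 + (1 + 4)*0 = -13 + 5*0 = -13 + 0 = -13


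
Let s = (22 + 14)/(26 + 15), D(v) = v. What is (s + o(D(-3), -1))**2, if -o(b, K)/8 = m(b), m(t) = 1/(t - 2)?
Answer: 258064/42025 ≈ 6.1407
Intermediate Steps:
m(t) = 1/(-2 + t)
o(b, K) = -8/(-2 + b)
s = 36/41 ≈ 0.87805
(s + o(D(-3), -1))**2 = (36/41 - 8/(-2 - 3))**2 = (36/41 - 8/(-5))**2 = (36/41 - 8*(-1/5))**2 = (36/41 + 8/5)**2 = (508/205)**2 = 258064/42025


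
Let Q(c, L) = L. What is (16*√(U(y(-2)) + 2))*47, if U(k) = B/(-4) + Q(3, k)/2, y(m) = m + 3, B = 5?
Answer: 376*√5 ≈ 840.76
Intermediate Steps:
y(m) = 3 + m
U(k) = -5/4 + k/2 (U(k) = 5/(-4) + k/2 = 5*(-¼) + k*(½) = -5/4 + k/2)
(16*√(U(y(-2)) + 2))*47 = (16*√((-5/4 + (3 - 2)/2) + 2))*47 = (16*√((-5/4 + (½)*1) + 2))*47 = (16*√((-5/4 + ½) + 2))*47 = (16*√(-¾ + 2))*47 = (16*√(5/4))*47 = (16*(√5/2))*47 = (8*√5)*47 = 376*√5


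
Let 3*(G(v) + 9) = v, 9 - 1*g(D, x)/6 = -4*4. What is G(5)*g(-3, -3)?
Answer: -1100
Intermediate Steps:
g(D, x) = 150 (g(D, x) = 54 - (-24)*4 = 54 - 6*(-16) = 54 + 96 = 150)
G(v) = -9 + v/3
G(5)*g(-3, -3) = (-9 + (⅓)*5)*150 = (-9 + 5/3)*150 = -22/3*150 = -1100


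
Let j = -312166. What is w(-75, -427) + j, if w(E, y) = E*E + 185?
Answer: -306356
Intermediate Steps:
w(E, y) = 185 + E² (w(E, y) = E² + 185 = 185 + E²)
w(-75, -427) + j = (185 + (-75)²) - 312166 = (185 + 5625) - 312166 = 5810 - 312166 = -306356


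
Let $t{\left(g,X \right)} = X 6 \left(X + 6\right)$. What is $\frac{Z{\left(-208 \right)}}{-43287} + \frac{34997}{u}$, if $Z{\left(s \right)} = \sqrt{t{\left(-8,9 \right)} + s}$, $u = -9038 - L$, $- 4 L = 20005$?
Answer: $- \frac{139988}{16147} - \frac{\sqrt{602}}{43287} \approx -8.6702$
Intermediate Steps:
$L = - \frac{20005}{4}$ ($L = \left(- \frac{1}{4}\right) 20005 = - \frac{20005}{4} \approx -5001.3$)
$t{\left(g,X \right)} = 6 X \left(6 + X\right)$
$u = - \frac{16147}{4}$ ($u = -9038 - - \frac{20005}{4} = -9038 + \frac{20005}{4} = - \frac{16147}{4} \approx -4036.8$)
$Z{\left(s \right)} = \sqrt{810 + s}$ ($Z{\left(s \right)} = \sqrt{6 \cdot 9 \left(6 + 9\right) + s} = \sqrt{6 \cdot 9 \cdot 15 + s} = \sqrt{810 + s}$)
$\frac{Z{\left(-208 \right)}}{-43287} + \frac{34997}{u} = \frac{\sqrt{810 - 208}}{-43287} + \frac{34997}{- \frac{16147}{4}} = \sqrt{602} \left(- \frac{1}{43287}\right) + 34997 \left(- \frac{4}{16147}\right) = - \frac{\sqrt{602}}{43287} - \frac{139988}{16147} = - \frac{139988}{16147} - \frac{\sqrt{602}}{43287}$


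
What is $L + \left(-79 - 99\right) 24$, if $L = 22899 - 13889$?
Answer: $4738$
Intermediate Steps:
$L = 9010$ ($L = 22899 - 13889 = 9010$)
$L + \left(-79 - 99\right) 24 = 9010 + \left(-79 - 99\right) 24 = 9010 - 4272 = 4738$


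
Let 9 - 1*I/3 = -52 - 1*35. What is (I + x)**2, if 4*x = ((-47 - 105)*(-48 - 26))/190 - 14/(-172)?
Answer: 271285764201/2958400 ≈ 91700.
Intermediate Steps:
I = 288 (I = 27 - 3*(-52 - 1*35) = 27 - 3*(-52 - 35) = 27 - 3*(-87) = 27 + 261 = 288)
x = 25491/1720 (x = (((-47 - 105)*(-48 - 26))/190 - 14/(-172))/4 = (-152*(-74)*(1/190) - 14*(-1/172))/4 = (11248*(1/190) + 7/86)/4 = (296/5 + 7/86)/4 = (1/4)*(25491/430) = 25491/1720 ≈ 14.820)
(I + x)**2 = (288 + 25491/1720)**2 = (520851/1720)**2 = 271285764201/2958400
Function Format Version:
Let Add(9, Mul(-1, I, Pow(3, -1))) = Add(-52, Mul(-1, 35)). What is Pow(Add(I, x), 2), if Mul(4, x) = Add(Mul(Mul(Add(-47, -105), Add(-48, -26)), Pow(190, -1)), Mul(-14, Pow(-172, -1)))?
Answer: Rational(271285764201, 2958400) ≈ 91700.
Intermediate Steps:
I = 288 (I = Add(27, Mul(-3, Add(-52, Mul(-1, 35)))) = Add(27, Mul(-3, Add(-52, -35))) = Add(27, Mul(-3, -87)) = Add(27, 261) = 288)
x = Rational(25491, 1720) (x = Mul(Rational(1, 4), Add(Mul(Mul(Add(-47, -105), Add(-48, -26)), Pow(190, -1)), Mul(-14, Pow(-172, -1)))) = Mul(Rational(1, 4), Add(Mul(Mul(-152, -74), Rational(1, 190)), Mul(-14, Rational(-1, 172)))) = Mul(Rational(1, 4), Add(Mul(11248, Rational(1, 190)), Rational(7, 86))) = Mul(Rational(1, 4), Add(Rational(296, 5), Rational(7, 86))) = Mul(Rational(1, 4), Rational(25491, 430)) = Rational(25491, 1720) ≈ 14.820)
Pow(Add(I, x), 2) = Pow(Add(288, Rational(25491, 1720)), 2) = Pow(Rational(520851, 1720), 2) = Rational(271285764201, 2958400)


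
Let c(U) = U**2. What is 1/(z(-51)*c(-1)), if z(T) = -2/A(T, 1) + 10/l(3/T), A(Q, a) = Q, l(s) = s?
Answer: -51/8668 ≈ -0.0058837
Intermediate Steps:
z(T) = -2/T + 10*T/3 (z(T) = -2/T + 10/((3/T)) = -2/T + 10*(T/3) = -2/T + 10*T/3)
1/(z(-51)*c(-1)) = 1/((-2/(-51) + (10/3)*(-51))*(-1)**2) = 1/((-2*(-1/51) - 170)*1) = 1/((2/51 - 170)*1) = 1/(-8668/51*1) = 1/(-8668/51) = -51/8668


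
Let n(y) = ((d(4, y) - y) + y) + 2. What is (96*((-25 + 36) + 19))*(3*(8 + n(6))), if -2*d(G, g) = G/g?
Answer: 83520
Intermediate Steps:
d(G, g) = -G/(2*g)
n(y) = 2 - 2/y (n(y) = ((-½*4/y - y) + y) + 2 = ((-2/y - y) + y) + 2 = ((-y - 2/y) + y) + 2 = -2/y + 2 = 2 - 2/y)
(96*((-25 + 36) + 19))*(3*(8 + n(6))) = (96*((-25 + 36) + 19))*(3*(8 + (2 - 2/6))) = (96*(11 + 19))*(3*(8 + (2 - 2*⅙))) = (96*30)*(3*(8 + (2 - ⅓))) = 2880*(3*(8 + 5/3)) = 2880*(3*(29/3)) = 2880*29 = 83520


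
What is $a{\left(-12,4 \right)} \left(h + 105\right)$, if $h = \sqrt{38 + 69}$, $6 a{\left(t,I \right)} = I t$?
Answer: $-840 - 8 \sqrt{107} \approx -922.75$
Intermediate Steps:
$a{\left(t,I \right)} = \frac{I t}{6}$
$h = \sqrt{107} \approx 10.344$
$a{\left(-12,4 \right)} \left(h + 105\right) = \frac{1}{6} \cdot 4 \left(-12\right) \left(\sqrt{107} + 105\right) = - 8 \left(105 + \sqrt{107}\right) = -840 - 8 \sqrt{107}$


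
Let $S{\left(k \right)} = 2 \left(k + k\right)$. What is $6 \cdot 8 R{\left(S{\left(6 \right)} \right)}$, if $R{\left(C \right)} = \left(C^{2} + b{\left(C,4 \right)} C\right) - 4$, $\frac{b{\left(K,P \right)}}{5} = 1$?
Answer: $33216$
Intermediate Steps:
$S{\left(k \right)} = 4 k$ ($S{\left(k \right)} = 2 \cdot 2 k = 4 k$)
$b{\left(K,P \right)} = 5$ ($b{\left(K,P \right)} = 5 \cdot 1 = 5$)
$R{\left(C \right)} = -4 + C^{2} + 5 C$ ($R{\left(C \right)} = \left(C^{2} + 5 C\right) - 4 = -4 + C^{2} + 5 C$)
$6 \cdot 8 R{\left(S{\left(6 \right)} \right)} = 6 \cdot 8 \left(-4 + \left(4 \cdot 6\right)^{2} + 5 \cdot 4 \cdot 6\right) = 48 \left(-4 + 24^{2} + 5 \cdot 24\right) = 48 \left(-4 + 576 + 120\right) = 48 \cdot 692 = 33216$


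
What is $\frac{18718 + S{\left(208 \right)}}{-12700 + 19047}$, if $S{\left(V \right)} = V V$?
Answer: $\frac{61982}{6347} \approx 9.7656$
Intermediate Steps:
$S{\left(V \right)} = V^{2}$
$\frac{18718 + S{\left(208 \right)}}{-12700 + 19047} = \frac{18718 + 208^{2}}{-12700 + 19047} = \frac{18718 + 43264}{6347} = 61982 \cdot \frac{1}{6347} = \frac{61982}{6347}$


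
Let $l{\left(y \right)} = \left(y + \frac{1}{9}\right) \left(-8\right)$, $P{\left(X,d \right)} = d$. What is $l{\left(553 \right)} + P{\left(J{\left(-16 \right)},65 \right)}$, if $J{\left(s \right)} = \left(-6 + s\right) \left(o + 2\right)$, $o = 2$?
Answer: $- \frac{39239}{9} \approx -4359.9$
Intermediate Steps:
$J{\left(s \right)} = -24 + 4 s$ ($J{\left(s \right)} = \left(-6 + s\right) \left(2 + 2\right) = \left(-6 + s\right) 4 = -24 + 4 s$)
$l{\left(y \right)} = - \frac{8}{9} - 8 y$ ($l{\left(y \right)} = \left(y + \frac{1}{9}\right) \left(-8\right) = \left(\frac{1}{9} + y\right) \left(-8\right) = - \frac{8}{9} - 8 y$)
$l{\left(553 \right)} + P{\left(J{\left(-16 \right)},65 \right)} = \left(- \frac{8}{9} - 4424\right) + 65 = - \frac{39824}{9} + 65 = - \frac{39239}{9}$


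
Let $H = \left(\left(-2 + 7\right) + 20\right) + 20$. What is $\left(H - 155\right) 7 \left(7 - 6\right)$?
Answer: $-770$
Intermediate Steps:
$H = 45$ ($H = \left(5 + 20\right) + 20 = 25 + 20 = 45$)
$\left(H - 155\right) 7 \left(7 - 6\right) = \left(45 - 155\right) 7 \left(7 - 6\right) = - 110 \cdot 7 \cdot 1 = \left(-110\right) 7 = -770$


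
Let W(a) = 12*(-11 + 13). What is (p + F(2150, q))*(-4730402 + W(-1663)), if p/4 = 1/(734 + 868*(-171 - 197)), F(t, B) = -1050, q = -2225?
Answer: 791450195991256/159345 ≈ 4.9669e+9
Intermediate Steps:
p = -2/159345 (p = 4/(734 + 868*(-171 - 197)) = 4/(734 + 868*(-368)) = 4/(734 - 319424) = 4/(-318690) = 4*(-1/318690) = -2/159345 ≈ -1.2551e-5)
W(a) = 24 (W(a) = 12*2 = 24)
(p + F(2150, q))*(-4730402 + W(-1663)) = (-2/159345 - 1050)*(-4730402 + 24) = -167312252/159345*(-4730378) = 791450195991256/159345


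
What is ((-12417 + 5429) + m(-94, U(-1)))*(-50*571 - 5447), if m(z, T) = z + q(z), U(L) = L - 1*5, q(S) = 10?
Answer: 240426784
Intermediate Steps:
U(L) = -5 + L (U(L) = L - 5 = -5 + L)
m(z, T) = 10 + z (m(z, T) = z + 10 = 10 + z)
((-12417 + 5429) + m(-94, U(-1)))*(-50*571 - 5447) = ((-12417 + 5429) + (10 - 94))*(-50*571 - 5447) = (-6988 - 84)*(-28550 - 5447) = -7072*(-33997) = 240426784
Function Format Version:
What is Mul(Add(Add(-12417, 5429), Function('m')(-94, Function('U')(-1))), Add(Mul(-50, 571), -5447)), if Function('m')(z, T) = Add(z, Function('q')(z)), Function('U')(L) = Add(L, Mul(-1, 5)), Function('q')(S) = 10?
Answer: 240426784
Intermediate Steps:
Function('U')(L) = Add(-5, L) (Function('U')(L) = Add(L, -5) = Add(-5, L))
Function('m')(z, T) = Add(10, z) (Function('m')(z, T) = Add(z, 10) = Add(10, z))
Mul(Add(Add(-12417, 5429), Function('m')(-94, Function('U')(-1))), Add(Mul(-50, 571), -5447)) = Mul(Add(Add(-12417, 5429), Add(10, -94)), Add(Mul(-50, 571), -5447)) = Mul(Add(-6988, -84), Add(-28550, -5447)) = Mul(-7072, -33997) = 240426784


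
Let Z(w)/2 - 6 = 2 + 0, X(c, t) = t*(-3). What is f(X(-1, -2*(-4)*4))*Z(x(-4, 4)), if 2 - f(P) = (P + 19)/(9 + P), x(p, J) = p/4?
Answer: 1552/87 ≈ 17.839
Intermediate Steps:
x(p, J) = p/4 (x(p, J) = p*(1/4) = p/4)
X(c, t) = -3*t
Z(w) = 16 (Z(w) = 12 + 2*(2 + 0) = 12 + 2*2 = 12 + 4 = 16)
f(P) = 2 - (19 + P)/(9 + P) (f(P) = 2 - (P + 19)/(9 + P) = 2 - (19 + P)/(9 + P))
f(X(-1, -2*(-4)*4))*Z(x(-4, 4)) = ((-1 - 3*(-2*(-4))*4)/(9 - 3*(-2*(-4))*4))*16 = ((-1 - 24*4)/(9 - 24*4))*16 = ((-1 - 3*32)/(9 - 3*32))*16 = ((-1 - 96)/(9 - 96))*16 = (-97/(-87))*16 = -1/87*(-97)*16 = (97/87)*16 = 1552/87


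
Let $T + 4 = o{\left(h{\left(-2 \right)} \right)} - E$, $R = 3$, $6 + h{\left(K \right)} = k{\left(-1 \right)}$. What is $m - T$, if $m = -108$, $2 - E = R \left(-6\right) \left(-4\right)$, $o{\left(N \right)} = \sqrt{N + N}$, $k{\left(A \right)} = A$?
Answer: $-174 - i \sqrt{14} \approx -174.0 - 3.7417 i$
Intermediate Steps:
$h{\left(K \right)} = -7$ ($h{\left(K \right)} = -6 - 1 = -7$)
$o{\left(N \right)} = \sqrt{2} \sqrt{N}$ ($o{\left(N \right)} = \sqrt{2 N} = \sqrt{2} \sqrt{N}$)
$E = -70$ ($E = 2 - 3 \left(-6\right) \left(-4\right) = 2 - \left(-18\right) \left(-4\right) = 2 - 72 = -70$)
$T = 66 + i \sqrt{14}$ ($T = -4 + \left(\sqrt{2} \sqrt{-7} - -70\right) = -4 + \left(\sqrt{2} i \sqrt{7} + 70\right) = -4 + \left(i \sqrt{14} + 70\right) = -4 + \left(70 + i \sqrt{14}\right) = 66 + i \sqrt{14} \approx 66.0 + 3.7417 i$)
$m - T = -108 - \left(66 + i \sqrt{14}\right) = -174 - i \sqrt{14}$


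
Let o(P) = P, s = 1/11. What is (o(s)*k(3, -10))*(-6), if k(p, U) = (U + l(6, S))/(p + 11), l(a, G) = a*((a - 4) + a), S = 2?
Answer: -114/77 ≈ -1.4805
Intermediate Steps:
l(a, G) = a*(-4 + 2*a) (l(a, G) = a*((-4 + a) + a) = a*(-4 + 2*a))
k(p, U) = (48 + U)/(11 + p) (k(p, U) = (U + 2*6*(-2 + 6))/(p + 11) = (U + 2*6*4)/(11 + p) = (U + 48)/(11 + p) = (48 + U)/(11 + p))
s = 1/11 ≈ 0.090909
(o(s)*k(3, -10))*(-6) = (((48 - 10)/(11 + 3))/11)*(-6) = ((38/14)/11)*(-6) = (((1/14)*38)/11)*(-6) = ((1/11)*(19/7))*(-6) = (19/77)*(-6) = -114/77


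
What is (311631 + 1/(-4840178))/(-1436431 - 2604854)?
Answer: -1508349510317/19560538748730 ≈ -0.077112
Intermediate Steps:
(311631 + 1/(-4840178))/(-1436431 - 2604854) = (311631 - 1/4840178)/(-4041285) = (1508349510317/4840178)*(-1/4041285) = -1508349510317/19560538748730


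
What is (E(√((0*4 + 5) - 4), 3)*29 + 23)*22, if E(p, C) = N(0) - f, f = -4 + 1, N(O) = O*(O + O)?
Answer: 2420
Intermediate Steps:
N(O) = 2*O² (N(O) = O*(2*O) = 2*O²)
f = -3
E(p, C) = 3 (E(p, C) = 2*0² - 1*(-3) = 2*0 + 3 = 0 + 3 = 3)
(E(√((0*4 + 5) - 4), 3)*29 + 23)*22 = (3*29 + 23)*22 = (87 + 23)*22 = 110*22 = 2420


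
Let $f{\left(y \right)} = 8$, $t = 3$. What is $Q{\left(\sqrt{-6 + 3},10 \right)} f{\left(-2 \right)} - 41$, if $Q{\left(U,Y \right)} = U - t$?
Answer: $-65 + 8 i \sqrt{3} \approx -65.0 + 13.856 i$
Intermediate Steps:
$Q{\left(U,Y \right)} = -3 + U$ ($Q{\left(U,Y \right)} = U - 3 = -3 + U$)
$Q{\left(\sqrt{-6 + 3},10 \right)} f{\left(-2 \right)} - 41 = \left(-3 + \sqrt{-6 + 3}\right) 8 - 41 = \left(-3 + \sqrt{-3}\right) 8 - 41 = \left(-3 + i \sqrt{3}\right) 8 - 41 = \left(-24 + 8 i \sqrt{3}\right) - 41 = -65 + 8 i \sqrt{3}$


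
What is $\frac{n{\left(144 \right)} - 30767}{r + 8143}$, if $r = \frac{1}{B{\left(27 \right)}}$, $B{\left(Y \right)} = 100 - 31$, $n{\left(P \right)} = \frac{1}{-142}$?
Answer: $- \frac{301455135}{79785256} \approx -3.7783$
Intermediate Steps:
$n{\left(P \right)} = - \frac{1}{142}$
$B{\left(Y \right)} = 69$
$r = \frac{1}{69} \approx 0.014493$
$\frac{n{\left(144 \right)} - 30767}{r + 8143} = \frac{- \frac{1}{142} - 30767}{\frac{1}{69} + 8143} = - \frac{4368915}{142 \cdot \frac{561868}{69}} = \left(- \frac{4368915}{142}\right) \frac{69}{561868} = - \frac{301455135}{79785256}$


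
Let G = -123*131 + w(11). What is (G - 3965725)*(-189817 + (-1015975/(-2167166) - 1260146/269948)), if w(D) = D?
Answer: 55272537866109140888448/73127765921 ≈ 7.5584e+11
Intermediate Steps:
G = -16102 (G = -123*131 + 11 = -16113 + 11 = -16102)
(G - 3965725)*(-189817 + (-1015975/(-2167166) - 1260146/269948)) = (-16102 - 3965725)*(-189817 + (-1015975/(-2167166) - 1260146/269948)) = -3981827*(-189817 + (-1015975*(-1/2167166) - 1260146*1/269948)) = -3981827*(-189817 + (1015975/2167166 - 630073/134974)) = -3981827*(-189817 - 307085643367/73127765921) = -3981827*(-13881200229469824/73127765921) = 55272537866109140888448/73127765921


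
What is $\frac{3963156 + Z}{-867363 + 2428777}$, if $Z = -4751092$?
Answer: $- \frac{393968}{780707} \approx -0.50463$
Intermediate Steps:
$\frac{3963156 + Z}{-867363 + 2428777} = \frac{3963156 - 4751092}{-867363 + 2428777} = - \frac{787936}{1561414} = \left(-787936\right) \frac{1}{1561414} = - \frac{393968}{780707}$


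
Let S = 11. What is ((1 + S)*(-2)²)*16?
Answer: 768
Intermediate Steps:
((1 + S)*(-2)²)*16 = ((1 + 11)*(-2)²)*16 = (12*4)*16 = 48*16 = 768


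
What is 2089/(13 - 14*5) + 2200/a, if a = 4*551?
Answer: -58931/1653 ≈ -35.651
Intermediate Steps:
a = 2204
2089/(13 - 14*5) + 2200/a = 2089/(13 - 14*5) + 2200/2204 = 2089/(13 - 70) + 2200*(1/2204) = 2089/(-57) + 550/551 = 2089*(-1/57) + 550/551 = -2089/57 + 550/551 = -58931/1653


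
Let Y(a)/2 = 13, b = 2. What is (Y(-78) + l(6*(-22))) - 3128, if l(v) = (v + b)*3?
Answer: -3492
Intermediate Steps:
Y(a) = 26 (Y(a) = 2*13 = 26)
l(v) = 6 + 3*v (l(v) = (v + 2)*3 = (2 + v)*3 = 6 + 3*v)
(Y(-78) + l(6*(-22))) - 3128 = (26 + (6 + 3*(6*(-22)))) - 3128 = (26 + (6 + 3*(-132))) - 3128 = (26 + (6 - 396)) - 3128 = (26 - 390) - 3128 = -364 - 3128 = -3492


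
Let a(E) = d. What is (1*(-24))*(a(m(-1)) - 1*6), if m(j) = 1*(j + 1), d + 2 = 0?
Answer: 192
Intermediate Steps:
d = -2 (d = -2 + 0 = -2)
m(j) = 1 + j (m(j) = 1*(1 + j) = 1 + j)
a(E) = -2
(1*(-24))*(a(m(-1)) - 1*6) = (1*(-24))*(-2 - 1*6) = -24*(-2 - 6) = -24*(-8) = 192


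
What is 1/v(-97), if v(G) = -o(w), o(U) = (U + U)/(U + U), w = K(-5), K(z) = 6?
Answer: -1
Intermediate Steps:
w = 6
o(U) = 1 (o(U) = (2*U)/((2*U)) = (2*U)*(1/(2*U)) = 1)
v(G) = -1 (v(G) = -1*1 = -1)
1/v(-97) = 1/(-1) = -1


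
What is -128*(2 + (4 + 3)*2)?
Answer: -2048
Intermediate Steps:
-128*(2 + (4 + 3)*2) = -128*(2 + 7*2) = -128*(2 + 14) = -128*16 = -2048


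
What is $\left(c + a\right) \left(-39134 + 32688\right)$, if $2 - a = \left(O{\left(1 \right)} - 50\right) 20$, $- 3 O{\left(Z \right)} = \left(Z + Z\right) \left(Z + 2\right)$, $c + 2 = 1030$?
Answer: $-13343220$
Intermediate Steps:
$c = 1028$ ($c = -2 + 1030 = 1028$)
$O{\left(Z \right)} = - \frac{2 Z \left(2 + Z\right)}{3}$ ($O{\left(Z \right)} = - \frac{\left(Z + Z\right) \left(Z + 2\right)}{3} = - \frac{2 Z \left(2 + Z\right)}{3}$)
$a = 1042$ ($a = 2 - \left(\left(- \frac{2}{3}\right) 1 \left(2 + 1\right) - 50\right) 20 = 2 - \left(\left(- \frac{2}{3}\right) 1 \cdot 3 - 50\right) 20 = 2 - \left(-2 - 50\right) 20 = 2 - \left(-52\right) 20 = 2 - -1040 = 2 + 1040 = 1042$)
$\left(c + a\right) \left(-39134 + 32688\right) = \left(1028 + 1042\right) \left(-39134 + 32688\right) = 2070 \left(-6446\right) = -13343220$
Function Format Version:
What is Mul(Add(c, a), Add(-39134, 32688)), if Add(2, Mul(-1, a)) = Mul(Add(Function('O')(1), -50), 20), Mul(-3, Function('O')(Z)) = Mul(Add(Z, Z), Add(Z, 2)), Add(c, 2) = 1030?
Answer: -13343220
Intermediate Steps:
c = 1028 (c = Add(-2, 1030) = 1028)
Function('O')(Z) = Mul(Rational(-2, 3), Z, Add(2, Z)) (Function('O')(Z) = Mul(Rational(-1, 3), Mul(Add(Z, Z), Add(Z, 2))) = Mul(Rational(-1, 3), Mul(Mul(2, Z), Add(2, Z))) = Mul(Rational(-1, 3), Mul(2, Z, Add(2, Z))) = Mul(Rational(-2, 3), Z, Add(2, Z)))
a = 1042 (a = Add(2, Mul(-1, Mul(Add(Mul(Rational(-2, 3), 1, Add(2, 1)), -50), 20))) = Add(2, Mul(-1, Mul(Add(Mul(Rational(-2, 3), 1, 3), -50), 20))) = Add(2, Mul(-1, Mul(Add(-2, -50), 20))) = Add(2, Mul(-1, Mul(-52, 20))) = Add(2, Mul(-1, -1040)) = Add(2, 1040) = 1042)
Mul(Add(c, a), Add(-39134, 32688)) = Mul(Add(1028, 1042), Add(-39134, 32688)) = Mul(2070, -6446) = -13343220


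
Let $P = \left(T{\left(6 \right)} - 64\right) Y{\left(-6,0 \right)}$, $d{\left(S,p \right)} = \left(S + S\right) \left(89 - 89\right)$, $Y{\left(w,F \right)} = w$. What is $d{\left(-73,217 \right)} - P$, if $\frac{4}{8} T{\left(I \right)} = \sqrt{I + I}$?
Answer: $-384 + 24 \sqrt{3} \approx -342.43$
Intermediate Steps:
$T{\left(I \right)} = 2 \sqrt{2} \sqrt{I}$ ($T{\left(I \right)} = 2 \sqrt{I + I} = 2 \sqrt{2 I} = 2 \sqrt{2} \sqrt{I}$)
$d{\left(S,p \right)} = 0$ ($d{\left(S,p \right)} = 2 S 0 = 0$)
$P = 384 - 24 \sqrt{3}$ ($P = \left(2 \sqrt{2} \sqrt{6} - 64\right) \left(-6\right) = \left(4 \sqrt{3} - 64\right) \left(-6\right) = \left(-64 + 4 \sqrt{3}\right) \left(-6\right) = 384 - 24 \sqrt{3} \approx 342.43$)
$d{\left(-73,217 \right)} - P = 0 - \left(384 - 24 \sqrt{3}\right) = -384 + 24 \sqrt{3}$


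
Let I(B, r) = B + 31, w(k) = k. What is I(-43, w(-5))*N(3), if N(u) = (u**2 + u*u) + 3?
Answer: -252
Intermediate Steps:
I(B, r) = 31 + B
N(u) = 3 + 2*u**2 (N(u) = (u**2 + u**2) + 3 = 2*u**2 + 3 = 3 + 2*u**2)
I(-43, w(-5))*N(3) = (31 - 43)*(3 + 2*3**2) = -12*(3 + 2*9) = -12*(3 + 18) = -12*21 = -252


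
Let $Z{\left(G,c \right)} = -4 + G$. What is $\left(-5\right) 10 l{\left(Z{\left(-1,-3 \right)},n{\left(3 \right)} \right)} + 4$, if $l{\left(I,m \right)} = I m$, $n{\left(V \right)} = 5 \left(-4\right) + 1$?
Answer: $-4746$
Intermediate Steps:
$n{\left(V \right)} = -19$ ($n{\left(V \right)} = -20 + 1 = -19$)
$\left(-5\right) 10 l{\left(Z{\left(-1,-3 \right)},n{\left(3 \right)} \right)} + 4 = \left(-5\right) 10 \left(-4 - 1\right) \left(-19\right) + 4 = - 50 \left(\left(-5\right) \left(-19\right)\right) + 4 = \left(-50\right) 95 + 4 = -4750 + 4 = -4746$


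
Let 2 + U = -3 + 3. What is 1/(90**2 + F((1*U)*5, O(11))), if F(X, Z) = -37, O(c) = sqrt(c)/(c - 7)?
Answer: 1/8063 ≈ 0.00012402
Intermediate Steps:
U = -2 (U = -2 + (-3 + 3) = -2 + 0 = -2)
O(c) = sqrt(c)/(-7 + c)
1/(90**2 + F((1*U)*5, O(11))) = 1/(90**2 - 37) = 1/(8100 - 37) = 1/8063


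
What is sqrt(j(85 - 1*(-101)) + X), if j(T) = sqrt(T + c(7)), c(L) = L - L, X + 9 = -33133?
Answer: sqrt(-33142 + sqrt(186)) ≈ 182.01*I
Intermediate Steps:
X = -33142 (X = -9 - 33133 = -33142)
c(L) = 0
j(T) = sqrt(T) (j(T) = sqrt(T + 0) = sqrt(T))
sqrt(j(85 - 1*(-101)) + X) = sqrt(sqrt(85 - 1*(-101)) - 33142) = sqrt(sqrt(85 + 101) - 33142) = sqrt(sqrt(186) - 33142) = sqrt(-33142 + sqrt(186))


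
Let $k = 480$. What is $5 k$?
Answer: $2400$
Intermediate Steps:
$5 k = 5 \cdot 480 = 2400$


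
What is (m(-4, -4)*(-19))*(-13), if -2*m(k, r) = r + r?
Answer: 988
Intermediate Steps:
m(k, r) = -r (m(k, r) = -(r + r)/2 = -r)
(m(-4, -4)*(-19))*(-13) = (-1*(-4)*(-19))*(-13) = (4*(-19))*(-13) = -76*(-13) = 988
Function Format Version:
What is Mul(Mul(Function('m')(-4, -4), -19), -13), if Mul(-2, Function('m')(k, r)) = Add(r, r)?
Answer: 988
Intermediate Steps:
Function('m')(k, r) = Mul(-1, r) (Function('m')(k, r) = Mul(Rational(-1, 2), Add(r, r)) = Mul(Rational(-1, 2), Mul(2, r)) = Mul(-1, r))
Mul(Mul(Function('m')(-4, -4), -19), -13) = Mul(Mul(Mul(-1, -4), -19), -13) = Mul(Mul(4, -19), -13) = Mul(-76, -13) = 988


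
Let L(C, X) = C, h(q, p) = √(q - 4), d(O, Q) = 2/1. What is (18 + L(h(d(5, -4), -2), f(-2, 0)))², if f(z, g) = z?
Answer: (18 + I*√2)² ≈ 322.0 + 50.912*I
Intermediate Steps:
d(O, Q) = 2 (d(O, Q) = 2*1 = 2)
h(q, p) = √(-4 + q)
(18 + L(h(d(5, -4), -2), f(-2, 0)))² = (18 + √(-4 + 2))² = (18 + √(-2))² = (18 + I*√2)²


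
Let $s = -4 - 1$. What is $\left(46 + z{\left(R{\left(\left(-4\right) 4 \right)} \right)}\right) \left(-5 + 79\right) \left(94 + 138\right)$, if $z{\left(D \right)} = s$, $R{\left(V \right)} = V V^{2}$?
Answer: $703888$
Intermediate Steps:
$R{\left(V \right)} = V^{3}$
$s = -5$
$z{\left(D \right)} = -5$
$\left(46 + z{\left(R{\left(\left(-4\right) 4 \right)} \right)}\right) \left(-5 + 79\right) \left(94 + 138\right) = \left(46 - 5\right) \left(-5 + 79\right) \left(94 + 138\right) = 41 \cdot 74 \cdot 232 = 3034 \cdot 232 = 703888$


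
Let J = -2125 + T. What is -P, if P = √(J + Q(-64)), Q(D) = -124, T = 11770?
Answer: -√9521 ≈ -97.576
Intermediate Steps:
J = 9645 (J = -2125 + 11770 = 9645)
P = √9521 (P = √(9645 - 124) = √9521 ≈ 97.576)
-P = -√9521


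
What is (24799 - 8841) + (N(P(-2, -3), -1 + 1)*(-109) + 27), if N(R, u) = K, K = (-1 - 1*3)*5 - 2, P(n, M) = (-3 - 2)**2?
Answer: 18383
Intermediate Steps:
P(n, M) = 25 (P(n, M) = (-5)**2 = 25)
K = -22 (K = (-1 - 3)*5 - 2 = -4*5 - 2 = -20 - 2 = -22)
N(R, u) = -22
(24799 - 8841) + (N(P(-2, -3), -1 + 1)*(-109) + 27) = (24799 - 8841) + (-22*(-109) + 27) = 15958 + (2398 + 27) = 15958 + 2425 = 18383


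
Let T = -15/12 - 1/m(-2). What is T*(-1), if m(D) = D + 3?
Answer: 9/4 ≈ 2.2500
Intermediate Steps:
m(D) = 3 + D
T = -9/4 (T = -15/12 - 1/(3 - 2) = -15*1/12 - 1/1 = -5/4 - 1*1 = -5/4 - 1 = -9/4 ≈ -2.2500)
T*(-1) = -9/4*(-1) = 9/4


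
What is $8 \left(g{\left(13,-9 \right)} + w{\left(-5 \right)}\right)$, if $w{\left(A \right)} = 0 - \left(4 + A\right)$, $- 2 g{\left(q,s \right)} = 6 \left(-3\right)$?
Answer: $80$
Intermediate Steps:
$g{\left(q,s \right)} = 9$ ($g{\left(q,s \right)} = - \frac{6 \left(-3\right)}{2} = \left(- \frac{1}{2}\right) \left(-18\right) = 9$)
$w{\left(A \right)} = -4 - A$
$8 \left(g{\left(13,-9 \right)} + w{\left(-5 \right)}\right) = 8 \left(9 - -1\right) = 8 \left(9 + \left(-4 + 5\right)\right) = 8 \left(9 + 1\right) = 8 \cdot 10 = 80$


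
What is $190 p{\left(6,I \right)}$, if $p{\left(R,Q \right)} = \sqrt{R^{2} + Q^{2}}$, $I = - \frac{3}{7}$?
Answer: $\frac{570 \sqrt{197}}{7} \approx 1142.9$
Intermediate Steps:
$I = - \frac{3}{7}$ ($I = \left(-3\right) \frac{1}{7} = - \frac{3}{7} \approx -0.42857$)
$p{\left(R,Q \right)} = \sqrt{Q^{2} + R^{2}}$
$190 p{\left(6,I \right)} = 190 \sqrt{\left(- \frac{3}{7}\right)^{2} + 6^{2}} = 190 \sqrt{\frac{9}{49} + 36} = 190 \sqrt{\frac{1773}{49}} = 190 \frac{3 \sqrt{197}}{7} = \frac{570 \sqrt{197}}{7}$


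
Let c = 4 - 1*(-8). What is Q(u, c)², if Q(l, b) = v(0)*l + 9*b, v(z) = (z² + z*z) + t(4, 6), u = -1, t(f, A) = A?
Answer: 10404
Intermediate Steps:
c = 12 (c = 4 + 8 = 12)
v(z) = 6 + 2*z² (v(z) = (z² + z*z) + 6 = (z² + z²) + 6 = 2*z² + 6 = 6 + 2*z²)
Q(l, b) = 6*l + 9*b (Q(l, b) = (6 + 2*0²)*l + 9*b = (6 + 2*0)*l + 9*b = (6 + 0)*l + 9*b = 6*l + 9*b)
Q(u, c)² = (6*(-1) + 9*12)² = (-6 + 108)² = 102² = 10404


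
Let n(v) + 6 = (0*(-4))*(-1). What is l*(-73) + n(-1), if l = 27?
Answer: -1977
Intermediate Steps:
n(v) = -6 (n(v) = -6 + (0*(-4))*(-1) = -6 + 0*(-1) = -6 + 0 = -6)
l*(-73) + n(-1) = 27*(-73) - 6 = -1971 - 6 = -1977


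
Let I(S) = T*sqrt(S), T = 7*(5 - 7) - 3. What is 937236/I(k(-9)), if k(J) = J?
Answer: 312412*I/17 ≈ 18377.0*I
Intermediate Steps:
T = -17 (T = 7*(-2) - 3 = -14 - 3 = -17)
I(S) = -17*sqrt(S)
937236/I(k(-9)) = 937236/((-51*I)) = 937236*(I/51) = 312412*I/17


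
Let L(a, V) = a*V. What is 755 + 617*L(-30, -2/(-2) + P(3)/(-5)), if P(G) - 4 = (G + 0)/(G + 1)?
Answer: -341/2 ≈ -170.50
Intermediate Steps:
P(G) = 4 + G/(1 + G) (P(G) = 4 + (G + 0)/(G + 1) = 4 + G/(1 + G))
L(a, V) = V*a
755 + 617*L(-30, -2/(-2) + P(3)/(-5)) = 755 + 617*((-2/(-2) + ((4 + 5*3)/(1 + 3))/(-5))*(-30)) = 755 + 617*((-2*(-1/2) + ((4 + 15)/4)*(-1/5))*(-30)) = 755 + 617*((1 + ((1/4)*19)*(-1/5))*(-30)) = 755 + 617*((1 + (19/4)*(-1/5))*(-30)) = 755 + 617*((1 - 19/20)*(-30)) = 755 + 617*((1/20)*(-30)) = 755 + 617*(-3/2) = 755 - 1851/2 = -341/2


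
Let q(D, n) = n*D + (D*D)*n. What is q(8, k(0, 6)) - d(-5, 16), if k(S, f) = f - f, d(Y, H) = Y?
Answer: 5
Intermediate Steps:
k(S, f) = 0
q(D, n) = D*n + n*D**2 (q(D, n) = D*n + D**2*n = D*n + n*D**2)
q(8, k(0, 6)) - d(-5, 16) = 8*0*(1 + 8) - 1*(-5) = 8*0*9 + 5 = 0 + 5 = 5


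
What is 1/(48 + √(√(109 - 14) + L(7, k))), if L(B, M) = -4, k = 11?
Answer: 1/(48 + √(-4 + √95)) ≈ 0.019842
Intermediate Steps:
1/(48 + √(√(109 - 14) + L(7, k))) = 1/(48 + √(√(109 - 14) - 4)) = 1/(48 + √(√95 - 4)) = 1/(48 + √(-4 + √95))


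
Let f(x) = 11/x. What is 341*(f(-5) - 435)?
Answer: -745426/5 ≈ -1.4909e+5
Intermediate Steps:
341*(f(-5) - 435) = 341*(11/(-5) - 435) = 341*(11*(-⅕) - 435) = 341*(-11/5 - 435) = 341*(-2186/5) = -745426/5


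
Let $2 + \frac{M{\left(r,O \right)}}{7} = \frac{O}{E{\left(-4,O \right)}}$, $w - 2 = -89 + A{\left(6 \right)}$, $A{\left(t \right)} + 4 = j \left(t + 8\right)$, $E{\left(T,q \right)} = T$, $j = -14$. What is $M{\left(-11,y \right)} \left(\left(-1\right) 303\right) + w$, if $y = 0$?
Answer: $3955$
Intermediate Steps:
$A{\left(t \right)} = -116 - 14 t$ ($A{\left(t \right)} = -4 - 14 \left(t + 8\right) = -4 - 14 \left(8 + t\right) = -4 - \left(112 + 14 t\right) = -116 - 14 t$)
$w = -287$ ($w = 2 - 289 = -287$)
$M{\left(r,O \right)} = -14 - \frac{7 O}{4}$ ($M{\left(r,O \right)} = -14 + 7 \frac{O}{-4} = -14 + 7 O \left(- \frac{1}{4}\right) = -14 + 7 \left(- \frac{O}{4}\right) = -14 - \frac{7 O}{4}$)
$M{\left(-11,y \right)} \left(\left(-1\right) 303\right) + w = \left(-14 - 0\right) \left(\left(-1\right) 303\right) - 287 = \left(-14 + 0\right) \left(-303\right) - 287 = \left(-14\right) \left(-303\right) - 287 = 4242 - 287 = 3955$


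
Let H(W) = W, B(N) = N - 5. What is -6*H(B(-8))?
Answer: 78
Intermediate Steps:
B(N) = -5 + N
-6*H(B(-8)) = -6*(-5 - 8) = -6*(-13) = 78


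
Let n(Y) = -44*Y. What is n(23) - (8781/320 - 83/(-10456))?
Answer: -434738967/418240 ≈ -1039.4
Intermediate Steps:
n(23) - (8781/320 - 83/(-10456)) = -44*23 - (8781/320 - 83/(-10456)) = -1012 - (8781*(1/320) - 83*(-1/10456)) = -1012 - (8781/320 + 83/10456) = -1012 - 1*11480087/418240 = -1012 - 11480087/418240 = -434738967/418240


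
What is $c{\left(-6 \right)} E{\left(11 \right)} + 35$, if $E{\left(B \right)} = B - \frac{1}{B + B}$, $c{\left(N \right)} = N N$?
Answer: $\frac{4723}{11} \approx 429.36$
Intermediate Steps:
$c{\left(N \right)} = N^{2}$
$E{\left(B \right)} = B - \frac{1}{2 B}$
$c{\left(-6 \right)} E{\left(11 \right)} + 35 = \left(-6\right)^{2} \left(11 - \frac{1}{2 \cdot 11}\right) + 35 = 36 \left(11 - \frac{1}{22}\right) + 35 = 36 \cdot \frac{241}{22} + 35 = \frac{4338}{11} + 35 = \frac{4723}{11}$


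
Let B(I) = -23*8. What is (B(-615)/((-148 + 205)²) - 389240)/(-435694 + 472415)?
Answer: -1264640944/119306529 ≈ -10.600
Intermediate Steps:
B(I) = -184
(B(-615)/((-148 + 205)²) - 389240)/(-435694 + 472415) = (-184/(-148 + 205)² - 389240)/(-435694 + 472415) = (-184/(57²) - 389240)/36721 = (-184/3249 - 389240)*(1/36721) = -1264640944/3249*1/36721 = -1264640944/119306529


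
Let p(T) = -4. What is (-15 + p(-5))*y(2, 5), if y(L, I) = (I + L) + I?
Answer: -228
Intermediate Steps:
y(L, I) = L + 2*I
(-15 + p(-5))*y(2, 5) = (-15 - 4)*(2 + 2*5) = -19*(2 + 10) = -19*12 = -228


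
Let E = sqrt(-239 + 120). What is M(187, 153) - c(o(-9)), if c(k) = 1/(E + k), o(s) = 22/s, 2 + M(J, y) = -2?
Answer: -40294/10123 + 81*I*sqrt(119)/10123 ≈ -3.9804 + 0.087287*I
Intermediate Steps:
M(J, y) = -4 (M(J, y) = -2 - 2 = -4)
E = I*sqrt(119) (E = sqrt(-119) = I*sqrt(119) ≈ 10.909*I)
c(k) = 1/(k + I*sqrt(119)) (c(k) = 1/(I*sqrt(119) + k) = 1/(k + I*sqrt(119)))
M(187, 153) - c(o(-9)) = -4 - 1/(22/(-9) + I*sqrt(119)) = -4 - 1/(22*(-1/9) + I*sqrt(119)) = -4 - 1/(-22/9 + I*sqrt(119))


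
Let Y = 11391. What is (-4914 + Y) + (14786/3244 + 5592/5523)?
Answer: 19357616575/2986102 ≈ 6482.6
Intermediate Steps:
(-4914 + Y) + (14786/3244 + 5592/5523) = (-4914 + 11391) + (14786/3244 + 5592/5523) = 6477 + (14786*(1/3244) + 5592*(1/5523)) = 6477 + (7393/1622 + 1864/1841) = 6477 + 16633921/2986102 = 19357616575/2986102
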